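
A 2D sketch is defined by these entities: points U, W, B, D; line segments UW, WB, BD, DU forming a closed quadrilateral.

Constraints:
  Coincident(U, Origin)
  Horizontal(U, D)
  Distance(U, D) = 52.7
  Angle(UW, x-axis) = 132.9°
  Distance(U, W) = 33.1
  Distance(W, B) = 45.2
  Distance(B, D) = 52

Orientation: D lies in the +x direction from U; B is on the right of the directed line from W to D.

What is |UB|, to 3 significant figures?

13.6

Checks: |WB| = 45.20 ✓; |BD| = 52.00 ✓.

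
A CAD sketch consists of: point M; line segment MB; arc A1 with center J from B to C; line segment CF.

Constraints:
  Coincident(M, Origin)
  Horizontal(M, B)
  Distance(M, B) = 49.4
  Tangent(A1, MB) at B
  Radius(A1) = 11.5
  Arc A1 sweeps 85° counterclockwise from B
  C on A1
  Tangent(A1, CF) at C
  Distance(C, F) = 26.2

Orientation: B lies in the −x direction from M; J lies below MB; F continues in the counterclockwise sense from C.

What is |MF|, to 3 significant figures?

73.0

M is at the origin; MB is horizontal with |MB| = 49.4 and B on the −x side, so B = (-49.4, 0.00). Tangency of A1 to MB means the radius JB is perpendicular to MB, so J = B + (0, -11.5) = (-49.4, -11.5). On A1, B sits at bearing 90° from J; an 85° counterclockwise sweep puts C at bearing 175°, so C = J + 11.5·(cos 175°, sin 175°) = (-60.9, -10.5). The tangent condition forces JC to be normal to CF, so CF runs along (−sin 175°, cos 175°); with |CF| = 26.2, F = (-63.1, -36.6). Then |MF| = |F − M| = 73.0.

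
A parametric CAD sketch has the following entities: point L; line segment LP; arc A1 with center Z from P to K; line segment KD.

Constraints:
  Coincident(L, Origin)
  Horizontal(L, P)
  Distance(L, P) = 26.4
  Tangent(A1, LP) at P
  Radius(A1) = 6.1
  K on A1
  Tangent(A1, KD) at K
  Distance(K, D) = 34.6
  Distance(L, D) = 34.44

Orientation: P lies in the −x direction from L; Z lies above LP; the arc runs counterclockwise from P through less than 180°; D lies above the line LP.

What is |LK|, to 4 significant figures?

21.24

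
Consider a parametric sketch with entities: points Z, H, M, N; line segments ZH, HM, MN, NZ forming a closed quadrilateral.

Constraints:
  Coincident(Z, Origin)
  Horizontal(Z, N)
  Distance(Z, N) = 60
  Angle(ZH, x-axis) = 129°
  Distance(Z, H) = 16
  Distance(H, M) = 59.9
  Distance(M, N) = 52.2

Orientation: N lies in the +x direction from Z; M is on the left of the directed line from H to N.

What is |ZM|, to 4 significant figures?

61.16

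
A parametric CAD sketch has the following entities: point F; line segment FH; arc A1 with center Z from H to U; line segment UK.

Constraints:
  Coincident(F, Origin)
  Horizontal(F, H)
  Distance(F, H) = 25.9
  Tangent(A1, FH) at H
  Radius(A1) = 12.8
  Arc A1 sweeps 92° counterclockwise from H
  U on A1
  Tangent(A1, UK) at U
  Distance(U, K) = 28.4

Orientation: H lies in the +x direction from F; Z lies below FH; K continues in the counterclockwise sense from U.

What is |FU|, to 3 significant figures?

18.6

F is at the origin; F and H share the same y with |FH| = 25.9 and H on the +x side, so H = (25.9, 0.00). Tangency of A1 to FH means the radius ZH is perpendicular to FH, so Z = H + (0, -12.8) = (25.9, -12.8). On A1, H sits at bearing 90° from Z; a 92° counterclockwise sweep puts U at bearing 182°, so U = Z + 12.8·(cos 182°, sin 182°) = (13.1, -13.2). Then |FU| = |U − F| = 18.6.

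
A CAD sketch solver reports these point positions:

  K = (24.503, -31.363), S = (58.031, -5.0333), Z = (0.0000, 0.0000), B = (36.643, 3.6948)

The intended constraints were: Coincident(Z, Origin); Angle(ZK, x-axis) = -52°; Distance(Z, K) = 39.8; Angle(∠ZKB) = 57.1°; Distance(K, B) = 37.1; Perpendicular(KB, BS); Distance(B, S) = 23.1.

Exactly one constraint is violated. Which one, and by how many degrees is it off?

Perpendicular(KB, BS) — off by 3.10°.

Z = (0.00, 0.00) ✓; ZK at -52.00° ✓; |ZK| = 39.80 ✓; ∠ZKB = 57.10° ✓; |KB| = 37.10 ✓; ∠(KB, BS) = 93.10° ✗; |BS| = 23.10 ✓.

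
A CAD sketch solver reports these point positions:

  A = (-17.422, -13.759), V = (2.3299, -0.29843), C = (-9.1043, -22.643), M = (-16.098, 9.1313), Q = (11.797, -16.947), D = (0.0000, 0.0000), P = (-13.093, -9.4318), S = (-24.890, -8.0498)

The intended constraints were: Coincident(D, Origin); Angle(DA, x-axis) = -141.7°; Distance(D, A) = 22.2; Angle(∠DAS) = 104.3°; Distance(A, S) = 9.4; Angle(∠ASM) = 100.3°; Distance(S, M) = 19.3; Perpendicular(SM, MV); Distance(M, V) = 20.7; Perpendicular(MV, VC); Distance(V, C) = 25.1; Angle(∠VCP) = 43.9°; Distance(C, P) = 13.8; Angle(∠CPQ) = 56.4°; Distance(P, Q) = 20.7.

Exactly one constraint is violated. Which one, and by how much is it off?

Distance(P, Q) = 20.7 — off by 5.30.

D = (0.00, 0.00) ✓; DA at -141.7° ✓; |DA| = 22.20 ✓; ∠DAS = 104.3° ✓; |AS| = 9.400 ✓; ∠ASM = 100.3° ✓; |SM| = 19.30 ✓; ∠(SM, MV) = 90.00° ✓; |MV| = 20.70 ✓; ∠(MV, VC) = 90.00° ✓; |VC| = 25.10 ✓; ∠VCP = 43.90° ✓; |CP| = 13.80 ✓; ∠CPQ = 56.40° ✓; |PQ| = 26.00 ✗.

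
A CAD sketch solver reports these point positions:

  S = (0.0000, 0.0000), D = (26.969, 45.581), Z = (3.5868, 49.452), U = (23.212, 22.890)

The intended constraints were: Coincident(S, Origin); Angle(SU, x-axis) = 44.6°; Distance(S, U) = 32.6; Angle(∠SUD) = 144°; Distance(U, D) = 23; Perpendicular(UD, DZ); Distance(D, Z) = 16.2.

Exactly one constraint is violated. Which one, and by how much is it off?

Distance(D, Z) = 16.2 — off by 7.50.

S = (0.00, 0.00) ✓; SU at 44.60° ✓; |SU| = 32.60 ✓; ∠SUD = 144.0° ✓; |UD| = 23.00 ✓; ∠(UD, DZ) = 90.00° ✓; |DZ| = 23.70 ✗.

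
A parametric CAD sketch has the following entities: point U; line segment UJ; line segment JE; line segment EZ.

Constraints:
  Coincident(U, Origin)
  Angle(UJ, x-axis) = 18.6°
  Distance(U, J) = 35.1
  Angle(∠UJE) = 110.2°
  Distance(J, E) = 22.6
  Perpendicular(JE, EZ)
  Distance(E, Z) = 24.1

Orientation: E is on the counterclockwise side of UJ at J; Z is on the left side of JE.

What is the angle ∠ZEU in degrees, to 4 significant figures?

46.51°

U is at the origin; UJ runs at 18.6° with length 35.1, so J = 35.1·(cos 18.6°, sin 18.6°) = (33.27, 11.20). ∠UJE = 110.2°, so JE runs at 18.6° + (180° − 110.2°) = 88.40° from the x-axis; with |JE| = 22.6, E = J + 22.6·(cos 88.40°, sin 88.40°) = (33.90, 33.79). JE ⟂ EZ; with |EZ| = 24.1 on the left of JE, Z = E + 24.1·(-0.9996, 0.02792) = (9.807, 34.46). Then cos ∠ZEU = EZ·EU / (|EZ||EU|), giving 46.51°.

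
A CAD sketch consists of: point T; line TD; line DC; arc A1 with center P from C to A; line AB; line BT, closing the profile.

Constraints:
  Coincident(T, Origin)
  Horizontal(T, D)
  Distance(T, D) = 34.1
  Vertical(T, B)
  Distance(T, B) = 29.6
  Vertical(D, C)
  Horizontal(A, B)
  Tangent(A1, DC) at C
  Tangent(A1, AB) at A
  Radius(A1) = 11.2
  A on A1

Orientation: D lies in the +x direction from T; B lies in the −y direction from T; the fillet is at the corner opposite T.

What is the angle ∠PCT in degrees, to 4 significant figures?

28.35°

T is at the origin; T and D share the same y with |TD| = 34.1 and D on the +x side, so D = (34.10, 0.000). T and B share the same x with |TB| = 29.6 and B on the −y side, so B = (0.000, -29.60). The virtual corner opposite T is at (34.10, -29.60). The tangent condition forces PC to be normal to DC and A1 meets AB tangentially, so PA is at right angles to AB, with radius 11.2, so the center P sits 11.2 in from both sides at P = (22.90, -18.40). That places the tangent points at C = (34.10, -18.40) on DC and A = (22.90, -29.60) on AB. Then cos ∠PCT = CP·CT / (|CP||CT|), giving 28.35°.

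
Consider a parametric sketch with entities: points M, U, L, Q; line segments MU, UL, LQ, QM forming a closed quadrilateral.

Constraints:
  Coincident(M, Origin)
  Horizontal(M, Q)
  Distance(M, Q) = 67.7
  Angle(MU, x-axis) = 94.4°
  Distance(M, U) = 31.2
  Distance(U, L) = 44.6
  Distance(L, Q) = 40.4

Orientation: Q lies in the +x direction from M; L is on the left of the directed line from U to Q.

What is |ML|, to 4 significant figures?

52.57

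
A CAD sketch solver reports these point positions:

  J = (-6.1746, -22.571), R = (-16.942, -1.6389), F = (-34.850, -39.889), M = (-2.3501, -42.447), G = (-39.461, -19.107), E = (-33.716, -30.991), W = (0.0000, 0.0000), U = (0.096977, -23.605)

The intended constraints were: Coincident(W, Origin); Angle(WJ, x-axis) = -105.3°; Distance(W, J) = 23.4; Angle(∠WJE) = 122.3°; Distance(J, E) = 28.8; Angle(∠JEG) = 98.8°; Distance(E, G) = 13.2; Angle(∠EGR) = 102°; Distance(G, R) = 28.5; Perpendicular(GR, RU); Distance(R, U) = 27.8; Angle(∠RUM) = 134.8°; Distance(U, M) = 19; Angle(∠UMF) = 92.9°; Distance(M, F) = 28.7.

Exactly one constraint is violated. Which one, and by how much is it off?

Distance(M, F) = 28.7 — off by 3.90.

W = (0.00, 0.00) ✓; WJ at -105.3° ✓; |WJ| = 23.40 ✓; ∠WJE = 122.3° ✓; |JE| = 28.80 ✓; ∠JEG = 98.80° ✓; |EG| = 13.20 ✓; ∠EGR = 102.0° ✓; |GR| = 28.50 ✓; ∠(GR, RU) = 90.00° ✓; |RU| = 27.80 ✓; ∠RUM = 134.8° ✓; |UM| = 19.00 ✓; ∠UMF = 92.90° ✓; |MF| = 32.60 ✗.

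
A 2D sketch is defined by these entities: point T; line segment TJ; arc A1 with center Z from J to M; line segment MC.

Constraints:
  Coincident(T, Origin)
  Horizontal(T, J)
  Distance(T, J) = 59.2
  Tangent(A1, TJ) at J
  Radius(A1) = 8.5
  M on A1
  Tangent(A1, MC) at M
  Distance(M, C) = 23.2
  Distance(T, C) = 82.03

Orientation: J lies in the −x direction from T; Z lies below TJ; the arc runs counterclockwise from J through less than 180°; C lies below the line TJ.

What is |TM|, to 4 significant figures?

66.61

Checks: T = (0.00, 0.00) ✓; |ZM| = 8.500 ✓; ∠(ZM, MC) = 90.00° ✓; |MC| = 23.20 ✓; |TC| = 82.03 ✓.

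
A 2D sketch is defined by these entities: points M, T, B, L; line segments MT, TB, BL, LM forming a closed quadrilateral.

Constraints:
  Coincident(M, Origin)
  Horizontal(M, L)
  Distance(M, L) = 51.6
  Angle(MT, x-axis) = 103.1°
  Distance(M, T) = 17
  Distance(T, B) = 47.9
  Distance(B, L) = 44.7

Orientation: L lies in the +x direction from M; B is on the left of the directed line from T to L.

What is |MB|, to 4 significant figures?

55.84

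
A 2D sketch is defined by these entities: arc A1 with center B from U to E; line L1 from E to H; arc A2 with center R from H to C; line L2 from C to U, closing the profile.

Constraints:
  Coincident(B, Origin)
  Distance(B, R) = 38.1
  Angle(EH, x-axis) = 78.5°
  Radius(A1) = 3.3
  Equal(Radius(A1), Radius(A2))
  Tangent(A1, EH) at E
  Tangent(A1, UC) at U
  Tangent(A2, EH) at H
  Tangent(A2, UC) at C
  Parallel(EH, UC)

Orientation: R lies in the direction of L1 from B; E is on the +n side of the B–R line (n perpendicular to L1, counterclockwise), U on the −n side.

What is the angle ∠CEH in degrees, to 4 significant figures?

9.828°

Tangency of A1 to both parallel lines with radius 3.3 puts E and U at B ± 3.3·n: E = (-3.234, 0.6579), U = (3.234, -0.6579). Equal radii place H and C the same way about R: H = R + 3.3·n = (4.362, 37.99), C = R − 3.3·n = (10.83, 36.68). Then cos ∠CEH = EC·EH / (|EC||EH|), giving 9.828°.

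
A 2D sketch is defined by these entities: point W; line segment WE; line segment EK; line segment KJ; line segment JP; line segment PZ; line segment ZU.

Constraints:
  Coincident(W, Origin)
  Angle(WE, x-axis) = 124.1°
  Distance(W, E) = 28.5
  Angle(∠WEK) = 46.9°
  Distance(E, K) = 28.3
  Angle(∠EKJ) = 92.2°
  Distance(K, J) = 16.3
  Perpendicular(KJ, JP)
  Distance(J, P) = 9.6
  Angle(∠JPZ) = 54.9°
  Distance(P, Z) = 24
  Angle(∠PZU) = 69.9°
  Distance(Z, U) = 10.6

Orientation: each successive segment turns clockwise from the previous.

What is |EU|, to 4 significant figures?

39.07

W is at the origin; WE runs at 124.1° with length 28.5, so E = (-15.98, 23.60). ∠WEK = 46.9° gives EK at -9.000° from the x-axis; with |EK| = 28.3, K = (11.97, 19.17). ∠EKJ = 92.2° gives KJ at -96.80° from the x-axis; with |KJ| = 16.3, J = (10.04, 2.987). KJ is perpendicular to JP, so JP runs at 173.2°; with |JP| = 9.6, P = (0.5109, 4.124). ∠JPZ = 54.9° gives PZ at 48.10° from the x-axis; with |PZ| = 24.0, Z = (16.54, 21.99). ∠PZU = 69.9° gives ZU at -62.00° from the x-axis; with |ZU| = 10.6, U = (21.52, 12.63). Then |EU| = |U − E| = 39.07.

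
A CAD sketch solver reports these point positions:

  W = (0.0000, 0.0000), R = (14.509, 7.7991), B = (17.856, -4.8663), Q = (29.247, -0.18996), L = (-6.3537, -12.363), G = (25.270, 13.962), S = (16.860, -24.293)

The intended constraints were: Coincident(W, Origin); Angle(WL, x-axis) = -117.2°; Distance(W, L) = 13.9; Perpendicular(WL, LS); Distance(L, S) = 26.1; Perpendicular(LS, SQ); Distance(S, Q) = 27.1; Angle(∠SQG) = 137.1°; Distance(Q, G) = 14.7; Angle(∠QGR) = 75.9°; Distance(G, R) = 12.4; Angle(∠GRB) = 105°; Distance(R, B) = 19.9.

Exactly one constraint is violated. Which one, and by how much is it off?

Distance(R, B) = 19.9 — off by 6.80.

W = (0.00, 0.00) ✓; WL at -117.2° ✓; |WL| = 13.90 ✓; ∠(WL, LS) = 90.00° ✓; |LS| = 26.10 ✓; ∠(LS, SQ) = 90.00° ✓; |SQ| = 27.10 ✓; ∠SQG = 137.1° ✓; |QG| = 14.70 ✓; ∠QGR = 75.90° ✓; |GR| = 12.40 ✓; ∠GRB = 105.0° ✓; |RB| = 13.10 ✗.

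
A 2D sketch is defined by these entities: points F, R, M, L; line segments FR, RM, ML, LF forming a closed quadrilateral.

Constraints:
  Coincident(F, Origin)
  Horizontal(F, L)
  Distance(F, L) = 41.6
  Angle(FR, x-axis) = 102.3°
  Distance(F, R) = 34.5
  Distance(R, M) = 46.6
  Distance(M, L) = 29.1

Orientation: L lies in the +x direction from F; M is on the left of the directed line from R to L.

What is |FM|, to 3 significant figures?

48.6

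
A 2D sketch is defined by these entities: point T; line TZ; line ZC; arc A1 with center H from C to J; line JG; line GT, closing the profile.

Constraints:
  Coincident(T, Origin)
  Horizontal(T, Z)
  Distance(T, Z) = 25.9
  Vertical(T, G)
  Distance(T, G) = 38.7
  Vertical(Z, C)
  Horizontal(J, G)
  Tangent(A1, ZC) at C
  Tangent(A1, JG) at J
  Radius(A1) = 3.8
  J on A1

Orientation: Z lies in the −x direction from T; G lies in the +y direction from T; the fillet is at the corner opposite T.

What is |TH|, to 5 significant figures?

41.309

TG is vertical with |TG| = 38.7 and G on the +y side, so G = (0.0000, 38.700). The virtual corner opposite T is at (-25.900, 38.700). A1 meets ZC tangentially, so HC is at right angles to ZC and the tangent condition forces HJ to be normal to JG, with radius 3.8, so the center H sits 3.8 in from both sides at H = (-22.100, 34.900). Then |TH| = |H − T| = 41.309.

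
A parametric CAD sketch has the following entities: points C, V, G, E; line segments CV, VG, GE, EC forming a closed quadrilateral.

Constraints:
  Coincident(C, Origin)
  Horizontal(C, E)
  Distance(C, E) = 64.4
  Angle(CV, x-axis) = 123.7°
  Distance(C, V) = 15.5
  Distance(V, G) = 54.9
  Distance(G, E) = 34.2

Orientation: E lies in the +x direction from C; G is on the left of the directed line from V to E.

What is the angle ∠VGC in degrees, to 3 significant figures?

16.4°

Checks: |VG| = 54.90 ✓; |GE| = 34.20 ✓.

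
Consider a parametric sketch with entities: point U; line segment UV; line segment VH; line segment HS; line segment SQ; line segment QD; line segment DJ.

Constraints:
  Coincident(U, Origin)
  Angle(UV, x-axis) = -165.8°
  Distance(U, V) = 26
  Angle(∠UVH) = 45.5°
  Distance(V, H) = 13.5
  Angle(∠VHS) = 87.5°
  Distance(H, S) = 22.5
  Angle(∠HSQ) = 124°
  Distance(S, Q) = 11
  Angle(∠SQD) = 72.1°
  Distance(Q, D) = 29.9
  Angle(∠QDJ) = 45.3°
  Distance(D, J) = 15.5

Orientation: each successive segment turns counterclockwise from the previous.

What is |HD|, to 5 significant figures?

17.411

U is at the origin; UV runs at -165.8° with length 26.0, so V = (-25.206, -6.3780). ∠UVH = 45.5° gives VH at -31.300° from the x-axis; with |VH| = 13.5, H = (-13.670, -13.392). ∠VHS = 87.5° gives HS at 61.200° from the x-axis; with |HS| = 22.5, S = (-2.8309, 6.3254). ∠HSQ = 124.0° gives SQ at 117.20° from the x-axis; with |SQ| = 11.0, Q = (-7.8590, 16.109). ∠SQD = 72.1° gives QD at -134.90° from the x-axis; with |QD| = 29.9, D = (-28.965, -5.0704). Then |HD| = |D − H| = 17.411.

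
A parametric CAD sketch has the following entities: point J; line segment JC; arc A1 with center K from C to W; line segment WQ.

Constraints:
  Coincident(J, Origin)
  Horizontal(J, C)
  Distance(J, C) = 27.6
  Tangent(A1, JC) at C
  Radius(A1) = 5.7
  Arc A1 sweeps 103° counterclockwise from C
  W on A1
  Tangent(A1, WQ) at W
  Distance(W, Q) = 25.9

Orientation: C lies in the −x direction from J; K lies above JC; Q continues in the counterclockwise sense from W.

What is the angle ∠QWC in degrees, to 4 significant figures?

128.5°

On A1, C sits at bearing -90° from K; a 103° counterclockwise sweep puts W at bearing 13°, so W = K + 5.7·(cos 13°, sin 13°) = (-22.05, 6.982). Since A1 is tangent to WQ there, KW ⟂ WQ, so WQ runs along (−sin 13°, cos 13°); with |WQ| = 25.9, Q = (-27.87, 32.22). Then cos ∠QWC = WQ·WC / (|WQ||WC|), giving 128.5°.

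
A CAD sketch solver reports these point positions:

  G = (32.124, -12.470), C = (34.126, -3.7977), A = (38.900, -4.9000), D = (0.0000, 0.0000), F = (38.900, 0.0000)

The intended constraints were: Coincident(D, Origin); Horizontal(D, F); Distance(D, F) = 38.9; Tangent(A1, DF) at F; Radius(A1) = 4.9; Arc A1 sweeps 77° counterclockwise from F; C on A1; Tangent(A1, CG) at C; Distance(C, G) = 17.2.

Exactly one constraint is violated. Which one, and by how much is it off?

Distance(C, G) = 17.2 — off by 8.30.

D = (0.00, 0.00) ✓; D.y = 0.00, F.y = 0.00 ✓; |DF| = 38.90 ✓; ∠(AF, FD) = 90.00° ✓; |AF| = 4.900 ✓; bearing(A→C) − bearing(A→F) = 77.00° ✓; |AC| = 4.900 ✓; ∠(AC, CG) = 90.00° ✓; |CG| = 8.900 ✗.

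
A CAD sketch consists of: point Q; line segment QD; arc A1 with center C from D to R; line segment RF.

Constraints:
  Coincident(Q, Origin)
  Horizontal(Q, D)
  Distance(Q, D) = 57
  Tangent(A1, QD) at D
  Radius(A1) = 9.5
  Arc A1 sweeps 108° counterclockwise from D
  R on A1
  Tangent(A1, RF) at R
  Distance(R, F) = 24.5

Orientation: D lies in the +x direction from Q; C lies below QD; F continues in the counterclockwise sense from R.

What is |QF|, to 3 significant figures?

66.0

Q is at the origin; QD is horizontal with |QD| = 57.0 and D on the +x side, so D = (57.0, 0.00). The tangent condition forces CD to be normal to QD, so C = D + (0, -9.5) = (57.0, -9.50). On A1, D sits at bearing 90° from C; a 108° counterclockwise sweep puts R at bearing 198°, so R = C + 9.5·(cos 198°, sin 198°) = (48.0, -12.4). The tangent condition forces CR to be normal to RF, so RF runs along (−sin 198°, cos 198°); with |RF| = 24.5, F = (55.5, -35.7). Then |QF| = |F − Q| = 66.0.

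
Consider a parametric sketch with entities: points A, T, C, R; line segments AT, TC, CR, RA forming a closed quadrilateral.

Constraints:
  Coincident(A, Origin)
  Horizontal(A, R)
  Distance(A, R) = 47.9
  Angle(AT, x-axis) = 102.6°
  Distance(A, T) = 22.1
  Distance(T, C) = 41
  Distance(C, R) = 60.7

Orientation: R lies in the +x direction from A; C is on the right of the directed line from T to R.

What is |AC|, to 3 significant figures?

21.5

Checks: A = (0.00, 0.00) ✓; |TC| = 41.00 ✓; |CR| = 60.70 ✓.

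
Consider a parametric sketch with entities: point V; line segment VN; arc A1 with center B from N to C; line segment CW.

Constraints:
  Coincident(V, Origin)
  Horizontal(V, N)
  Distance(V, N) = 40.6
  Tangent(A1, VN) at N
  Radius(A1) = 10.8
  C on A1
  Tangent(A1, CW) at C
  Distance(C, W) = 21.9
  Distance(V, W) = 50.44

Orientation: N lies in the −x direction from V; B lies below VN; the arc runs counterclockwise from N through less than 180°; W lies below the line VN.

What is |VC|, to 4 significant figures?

52.23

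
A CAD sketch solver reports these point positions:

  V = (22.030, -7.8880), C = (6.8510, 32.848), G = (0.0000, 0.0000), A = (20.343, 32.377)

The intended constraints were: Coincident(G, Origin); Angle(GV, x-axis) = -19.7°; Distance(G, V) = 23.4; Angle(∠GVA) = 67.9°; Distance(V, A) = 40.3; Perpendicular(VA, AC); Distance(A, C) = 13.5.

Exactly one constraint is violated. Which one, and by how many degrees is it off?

Perpendicular(VA, AC) — off by 4.40°.

G = (0.00, 0.00) ✓; GV at -19.70° ✓; |GV| = 23.40 ✓; ∠GVA = 67.90° ✓; |VA| = 40.30 ✓; ∠(VA, AC) = 85.60° ✗; |AC| = 13.50 ✓.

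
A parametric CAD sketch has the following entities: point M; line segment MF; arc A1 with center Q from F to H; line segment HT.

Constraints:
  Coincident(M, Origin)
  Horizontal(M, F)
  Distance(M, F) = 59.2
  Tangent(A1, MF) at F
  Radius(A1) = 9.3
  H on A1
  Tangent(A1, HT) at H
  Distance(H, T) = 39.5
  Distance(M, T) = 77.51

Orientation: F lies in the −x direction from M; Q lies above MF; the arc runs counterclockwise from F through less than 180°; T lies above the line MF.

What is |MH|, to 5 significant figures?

51.447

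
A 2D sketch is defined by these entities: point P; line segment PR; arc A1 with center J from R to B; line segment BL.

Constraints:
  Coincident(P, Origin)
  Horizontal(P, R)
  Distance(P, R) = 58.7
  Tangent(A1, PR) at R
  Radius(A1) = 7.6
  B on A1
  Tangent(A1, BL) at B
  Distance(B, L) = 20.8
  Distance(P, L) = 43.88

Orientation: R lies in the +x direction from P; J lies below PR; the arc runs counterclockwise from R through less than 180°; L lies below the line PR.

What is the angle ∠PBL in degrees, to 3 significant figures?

53.6°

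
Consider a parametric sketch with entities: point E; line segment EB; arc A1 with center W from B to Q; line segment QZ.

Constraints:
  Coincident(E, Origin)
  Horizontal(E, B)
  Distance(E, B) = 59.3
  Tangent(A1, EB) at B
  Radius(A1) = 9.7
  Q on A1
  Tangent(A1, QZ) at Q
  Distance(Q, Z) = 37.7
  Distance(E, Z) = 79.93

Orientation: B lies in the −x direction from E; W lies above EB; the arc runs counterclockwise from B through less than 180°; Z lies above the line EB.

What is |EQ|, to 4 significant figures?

51.92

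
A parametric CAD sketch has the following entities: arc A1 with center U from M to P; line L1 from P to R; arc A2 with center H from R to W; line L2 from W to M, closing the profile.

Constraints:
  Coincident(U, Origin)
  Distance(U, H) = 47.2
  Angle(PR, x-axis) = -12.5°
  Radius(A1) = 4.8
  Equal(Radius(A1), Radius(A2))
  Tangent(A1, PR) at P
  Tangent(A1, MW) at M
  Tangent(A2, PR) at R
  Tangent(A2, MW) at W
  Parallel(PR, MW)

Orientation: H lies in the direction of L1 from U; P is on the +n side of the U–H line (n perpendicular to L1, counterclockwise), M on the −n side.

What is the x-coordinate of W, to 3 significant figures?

45.0

Tangency of A1 to both parallel lines with radius 4.8 puts P and M at U ± 4.8·n: P = (1.04, 4.69), M = (-1.04, -4.69). Equal radii place R and W the same way about H: R = H + 4.8·n = (47.1, -5.53), W = H − 4.8·n = (45.0, -14.9). So W.x = 45.0.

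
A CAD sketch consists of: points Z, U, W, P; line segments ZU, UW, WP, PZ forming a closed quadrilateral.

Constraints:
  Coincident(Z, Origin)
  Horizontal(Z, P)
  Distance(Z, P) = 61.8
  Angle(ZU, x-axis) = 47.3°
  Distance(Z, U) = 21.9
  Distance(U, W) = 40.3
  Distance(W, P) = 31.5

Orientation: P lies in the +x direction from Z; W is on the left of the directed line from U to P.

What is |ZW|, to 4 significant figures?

60.64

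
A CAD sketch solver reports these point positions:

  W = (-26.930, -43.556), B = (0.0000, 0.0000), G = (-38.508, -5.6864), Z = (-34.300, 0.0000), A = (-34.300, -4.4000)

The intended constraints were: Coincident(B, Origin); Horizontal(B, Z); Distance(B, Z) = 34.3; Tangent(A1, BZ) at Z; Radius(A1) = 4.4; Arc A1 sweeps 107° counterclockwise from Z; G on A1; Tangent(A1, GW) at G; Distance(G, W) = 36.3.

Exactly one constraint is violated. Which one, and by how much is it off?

Distance(G, W) = 36.3 — off by 3.30.

B = (0.00, 0.00) ✓; B.y = 0.00, Z.y = 0.00 ✓; |BZ| = 34.30 ✓; ∠(AZ, ZB) = 90.00° ✓; |AZ| = 4.400 ✓; bearing(A→G) − bearing(A→Z) = 107.0° ✓; |AG| = 4.400 ✓; ∠(AG, GW) = 90.00° ✓; |GW| = 39.60 ✗.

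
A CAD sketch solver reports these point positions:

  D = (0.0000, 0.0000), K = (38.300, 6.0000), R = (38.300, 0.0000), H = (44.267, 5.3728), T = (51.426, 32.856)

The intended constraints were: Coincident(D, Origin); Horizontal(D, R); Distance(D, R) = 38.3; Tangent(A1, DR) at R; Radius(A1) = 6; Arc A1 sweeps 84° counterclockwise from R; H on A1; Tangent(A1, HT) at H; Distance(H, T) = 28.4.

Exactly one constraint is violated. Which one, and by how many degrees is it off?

Tangent(A1, HT) at H — off by 8.60°.

D = (0.00, 0.00) ✓; D.y = 0.00, R.y = 0.00 ✓; |DR| = 38.30 ✓; ∠(KR, RD) = 90.00° ✓; |KR| = 6.000 ✓; bearing(K→H) − bearing(K→R) = 84.00° ✓; |KH| = 6.000 ✓; ∠(KH, HT) = 98.60° ✗; |HT| = 28.40 ✓.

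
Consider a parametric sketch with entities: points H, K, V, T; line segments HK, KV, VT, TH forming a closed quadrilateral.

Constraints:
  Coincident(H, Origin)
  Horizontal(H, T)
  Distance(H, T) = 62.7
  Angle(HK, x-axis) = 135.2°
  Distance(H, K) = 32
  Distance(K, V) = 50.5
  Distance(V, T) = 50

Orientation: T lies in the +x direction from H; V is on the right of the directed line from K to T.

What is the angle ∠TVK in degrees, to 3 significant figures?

123°

Checks: |KV| = 50.50 ✓; |VT| = 50.00 ✓.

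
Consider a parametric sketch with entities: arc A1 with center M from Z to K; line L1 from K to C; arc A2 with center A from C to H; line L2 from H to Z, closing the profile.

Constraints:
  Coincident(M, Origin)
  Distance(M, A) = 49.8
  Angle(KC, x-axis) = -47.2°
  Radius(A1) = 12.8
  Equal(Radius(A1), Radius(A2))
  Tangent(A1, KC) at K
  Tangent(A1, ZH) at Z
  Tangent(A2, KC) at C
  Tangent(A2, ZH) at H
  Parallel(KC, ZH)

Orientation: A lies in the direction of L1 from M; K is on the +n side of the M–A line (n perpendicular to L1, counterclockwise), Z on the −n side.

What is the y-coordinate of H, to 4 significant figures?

-45.24

Tangency of A1 to both parallel lines with radius 12.8 puts K and Z at M ± 12.8·n: K = (9.392, 8.697), Z = (-9.392, -8.697). Equal radii place C and H the same way about A: C = A + 12.8·n = (43.23, -27.84), H = A − 12.8·n = (24.44, -45.24). So H.y = -45.24.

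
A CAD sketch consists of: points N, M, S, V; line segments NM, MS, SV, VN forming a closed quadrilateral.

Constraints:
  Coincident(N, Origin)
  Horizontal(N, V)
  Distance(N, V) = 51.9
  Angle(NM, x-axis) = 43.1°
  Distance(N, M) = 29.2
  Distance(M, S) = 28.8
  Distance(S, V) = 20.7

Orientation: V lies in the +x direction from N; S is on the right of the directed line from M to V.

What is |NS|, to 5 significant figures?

32.986

N is at the origin; NV is horizontal with |NV| = 51.9 and V in +x, so V = (51.9, 0). NM runs at 43.1° with |NM| = 29.2, so M = (21.321, 19.952). S is determined by |MS| = 28.8 and |SV| = 20.7 together: it lies at the intersection of circle(M, 28.8) and circle(V, 20.7). With |MV| = 36.512, the foot of the radical line on MV is 23.747 from M and the perpendicular offset is √(28.8² − 23.747²) = 16.295. Taking the right-of-MV solution: S = (32.305, -6.6716).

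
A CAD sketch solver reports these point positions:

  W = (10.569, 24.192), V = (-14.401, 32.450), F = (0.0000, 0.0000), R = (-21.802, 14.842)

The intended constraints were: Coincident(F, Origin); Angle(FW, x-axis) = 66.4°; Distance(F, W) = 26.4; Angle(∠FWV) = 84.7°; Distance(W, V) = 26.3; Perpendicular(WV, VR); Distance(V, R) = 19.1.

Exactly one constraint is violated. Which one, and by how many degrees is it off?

Perpendicular(WV, VR) — off by 4.50°.

F = (0.00, 0.00) ✓; FW at 66.40° ✓; |FW| = 26.40 ✓; ∠FWV = 84.70° ✓; |WV| = 26.30 ✓; ∠(WV, VR) = 85.50° ✗; |VR| = 19.10 ✓.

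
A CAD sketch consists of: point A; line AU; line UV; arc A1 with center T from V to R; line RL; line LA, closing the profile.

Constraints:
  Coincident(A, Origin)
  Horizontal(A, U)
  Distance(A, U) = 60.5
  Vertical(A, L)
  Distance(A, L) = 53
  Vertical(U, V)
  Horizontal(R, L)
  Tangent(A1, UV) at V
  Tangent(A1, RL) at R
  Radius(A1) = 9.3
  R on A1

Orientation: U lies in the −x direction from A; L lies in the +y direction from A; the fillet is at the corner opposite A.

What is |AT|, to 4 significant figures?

67.31

A is at the origin; A and U share the same y with |AU| = 60.5 and U on the −x side, so U = (-60.50, 0.000). A and L share the same x with |AL| = 53.0 and L on the +y side, so L = (0.000, 53.00). The virtual corner opposite A is at (-60.50, 53.00). Since A1 is tangent to UV there, TV ⟂ UV and tangency of A1 to RL means the radius TR is perpendicular to RL, with radius 9.3, so the center T sits 9.3 in from both sides at T = (-51.20, 43.70). Then |AT| = |T − A| = 67.31.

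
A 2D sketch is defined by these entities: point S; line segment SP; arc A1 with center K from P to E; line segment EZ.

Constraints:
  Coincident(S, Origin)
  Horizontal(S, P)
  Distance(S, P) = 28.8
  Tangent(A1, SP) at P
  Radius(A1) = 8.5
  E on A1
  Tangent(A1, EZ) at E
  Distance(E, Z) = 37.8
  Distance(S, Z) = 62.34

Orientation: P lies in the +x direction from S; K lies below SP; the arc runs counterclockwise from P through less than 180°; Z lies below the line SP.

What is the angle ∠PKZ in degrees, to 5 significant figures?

156.83°

Checks: |KE| = 8.500 ✓; ∠(KE, EZ) = 90.00° ✓; |EZ| = 37.80 ✓; |SZ| = 62.34 ✓.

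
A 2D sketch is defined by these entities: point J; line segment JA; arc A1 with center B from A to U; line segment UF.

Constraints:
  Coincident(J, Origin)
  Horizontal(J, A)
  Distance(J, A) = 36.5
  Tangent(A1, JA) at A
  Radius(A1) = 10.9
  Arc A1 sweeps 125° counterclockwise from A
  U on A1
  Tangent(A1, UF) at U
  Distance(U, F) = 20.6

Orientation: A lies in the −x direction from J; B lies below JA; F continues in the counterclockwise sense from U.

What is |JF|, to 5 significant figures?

47.829

On A1, A sits at bearing 90° from B; a 125° counterclockwise sweep puts U at bearing 215°, so U = B + 10.9·(cos 215°, sin 215°) = (-45.429, -17.152). Since A1 is tangent to UF there, BU ⟂ UF, so UF runs along (−sin 215°, cos 215°); with |UF| = 20.6, F = (-33.613, -34.027). Then |JF| = |F − J| = 47.829.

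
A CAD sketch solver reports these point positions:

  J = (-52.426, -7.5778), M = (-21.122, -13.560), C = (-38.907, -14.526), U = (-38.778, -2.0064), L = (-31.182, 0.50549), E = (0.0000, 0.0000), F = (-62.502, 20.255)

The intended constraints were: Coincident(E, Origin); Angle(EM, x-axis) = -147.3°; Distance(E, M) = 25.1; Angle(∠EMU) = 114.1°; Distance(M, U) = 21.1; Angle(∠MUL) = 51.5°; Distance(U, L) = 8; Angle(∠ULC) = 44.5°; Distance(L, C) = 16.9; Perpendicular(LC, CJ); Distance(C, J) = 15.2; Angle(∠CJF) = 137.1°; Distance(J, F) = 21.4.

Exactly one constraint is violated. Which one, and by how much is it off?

Distance(J, F) = 21.4 — off by 8.20.

E = (0.00, 0.00) ✓; EM at -147.3° ✓; |EM| = 25.10 ✓; ∠EMU = 114.1° ✓; |MU| = 21.10 ✓; ∠MUL = 51.50° ✓; |UL| = 8.001 ✓; ∠ULC = 44.50° ✓; |LC| = 16.90 ✓; ∠(LC, CJ) = 90.00° ✓; |CJ| = 15.20 ✓; ∠CJF = 137.1° ✓; |JF| = 29.60 ✗.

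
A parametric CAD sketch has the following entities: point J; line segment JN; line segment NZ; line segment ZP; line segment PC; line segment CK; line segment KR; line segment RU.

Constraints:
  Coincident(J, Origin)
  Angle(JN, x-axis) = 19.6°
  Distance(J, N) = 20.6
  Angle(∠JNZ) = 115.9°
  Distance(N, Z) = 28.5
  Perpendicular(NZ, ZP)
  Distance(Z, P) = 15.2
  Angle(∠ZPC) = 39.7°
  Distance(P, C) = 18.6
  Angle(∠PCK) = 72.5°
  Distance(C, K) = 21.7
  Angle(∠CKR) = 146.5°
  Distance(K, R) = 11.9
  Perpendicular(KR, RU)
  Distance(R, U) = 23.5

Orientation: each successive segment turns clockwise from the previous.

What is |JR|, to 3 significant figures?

62.0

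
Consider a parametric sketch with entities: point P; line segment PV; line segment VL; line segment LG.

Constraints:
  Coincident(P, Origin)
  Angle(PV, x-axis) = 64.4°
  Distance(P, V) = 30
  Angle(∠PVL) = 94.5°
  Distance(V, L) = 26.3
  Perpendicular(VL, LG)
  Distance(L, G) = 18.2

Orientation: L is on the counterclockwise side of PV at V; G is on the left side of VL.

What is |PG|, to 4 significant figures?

30.95

P is at the origin; PV runs at 64.4° with length 30.0, so V = 30.0·(cos 64.4°, sin 64.4°) = (12.96, 27.05). ∠PVL = 94.5°, so VL runs at 64.4° + (180° − 94.5°) = 149.9° from the x-axis; with |VL| = 26.3, L = V + 26.3·(cos 149.9°, sin 149.9°) = (-9.791, 40.24). The perpendicularity gives LG at right angles to VL; with |LG| = 18.2 on the left of VL, G = L + 18.2·(-0.5015, -0.8652) = (-18.92, 24.50). Then |PG| = |G − P| = 30.95.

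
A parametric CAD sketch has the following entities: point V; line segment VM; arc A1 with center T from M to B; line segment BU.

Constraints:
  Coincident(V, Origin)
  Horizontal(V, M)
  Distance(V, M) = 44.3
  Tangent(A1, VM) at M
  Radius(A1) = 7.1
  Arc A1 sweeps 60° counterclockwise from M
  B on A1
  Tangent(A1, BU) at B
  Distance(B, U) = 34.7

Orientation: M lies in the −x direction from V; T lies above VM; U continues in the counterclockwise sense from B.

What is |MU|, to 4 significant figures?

41.00

V is at the origin; V and M share the same y with |VM| = 44.3 and M on the −x side, so M = (-44.30, 0.000). The tangent condition forces TM to be normal to VM, so T = M + (0, 7.1) = (-44.30, 7.100). On A1, M sits at bearing -90° from T; a 60° counterclockwise sweep puts B at bearing -30°, so B = T + 7.1·(cos -30°, sin -30°) = (-38.15, 3.550). Tangency of A1 to BU means the radius TB is perpendicular to BU, so BU runs along (−sin -30°, cos -30°); with |BU| = 34.7, U = (-20.80, 33.60). Then |MU| = |U − M| = 41.00.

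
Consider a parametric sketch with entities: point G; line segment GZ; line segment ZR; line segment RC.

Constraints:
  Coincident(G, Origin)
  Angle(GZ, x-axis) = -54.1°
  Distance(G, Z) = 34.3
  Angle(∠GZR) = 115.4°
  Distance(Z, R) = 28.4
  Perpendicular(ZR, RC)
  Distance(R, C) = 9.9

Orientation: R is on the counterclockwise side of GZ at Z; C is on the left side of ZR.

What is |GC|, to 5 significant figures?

47.992

∠GZR = 115.4°, so ZR runs at -54.1° + (180° − 115.4°) = 10.500° from the x-axis; with |ZR| = 28.4, R = Z + 28.4·(cos 10.500°, sin 10.500°) = (48.037, -22.609). ZR is perpendicular to RC; with |RC| = 9.9 on the left of ZR, C = R + 9.9·(-0.18224, 0.98325) = (46.233, -12.875). Then |GC| = |C − G| = 47.992.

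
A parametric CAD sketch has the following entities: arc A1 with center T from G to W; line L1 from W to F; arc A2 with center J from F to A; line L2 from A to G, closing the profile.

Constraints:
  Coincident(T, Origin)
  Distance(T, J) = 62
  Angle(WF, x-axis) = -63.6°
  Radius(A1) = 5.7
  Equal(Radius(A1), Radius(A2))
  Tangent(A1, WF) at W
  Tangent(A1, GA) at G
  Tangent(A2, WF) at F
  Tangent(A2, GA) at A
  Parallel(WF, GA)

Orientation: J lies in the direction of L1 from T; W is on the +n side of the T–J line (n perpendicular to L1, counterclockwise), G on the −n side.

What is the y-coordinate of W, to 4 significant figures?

2.534

T is at the origin and J lies 62.0 along u from T, so J = 62.0·u = (27.57, -55.53). Tangency of A1 to both parallel lines with radius 5.7 puts W and G at T ± 5.7·n: W = (5.106, 2.534), G = (-5.106, -2.534). So W.y = 2.534.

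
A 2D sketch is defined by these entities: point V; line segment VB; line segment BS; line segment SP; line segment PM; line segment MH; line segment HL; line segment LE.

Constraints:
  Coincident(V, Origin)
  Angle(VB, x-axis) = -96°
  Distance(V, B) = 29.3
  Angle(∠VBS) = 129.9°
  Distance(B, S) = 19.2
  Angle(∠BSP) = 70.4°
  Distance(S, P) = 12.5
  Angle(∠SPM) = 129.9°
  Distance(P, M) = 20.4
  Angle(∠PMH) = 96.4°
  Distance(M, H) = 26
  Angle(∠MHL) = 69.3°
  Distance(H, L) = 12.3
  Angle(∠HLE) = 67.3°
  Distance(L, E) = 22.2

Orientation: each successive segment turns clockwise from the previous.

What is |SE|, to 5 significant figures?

33.068

V is at the origin; VB runs at -96.0° with length 29.3, so B = (-3.0627, -29.139). ∠VBS = 129.9° gives BS at -146.10° from the x-axis; with |BS| = 19.2, S = (-18.999, -39.848). ∠BSP = 70.4° gives SP at 104.30° from the x-axis; with |SP| = 12.5, P = (-22.086, -27.736). ∠SPM = 129.9° gives PM at 54.200° from the x-axis; with |PM| = 20.4, M = (-10.153, -11.190). ∠PMH = 96.4° gives MH at -29.400° from the x-axis; with |MH| = 26.0, H = (12.498, -23.953). ∠MHL = 69.3° gives HL at -140.10° from the x-axis; with |HL| = 12.3, L = (3.0622, -31.843). ∠HLE = 67.3° gives LE at 107.20° from the x-axis; with |LE| = 22.2, E = (-3.5026, -10.636). Then |SE| = |E − S| = 33.068.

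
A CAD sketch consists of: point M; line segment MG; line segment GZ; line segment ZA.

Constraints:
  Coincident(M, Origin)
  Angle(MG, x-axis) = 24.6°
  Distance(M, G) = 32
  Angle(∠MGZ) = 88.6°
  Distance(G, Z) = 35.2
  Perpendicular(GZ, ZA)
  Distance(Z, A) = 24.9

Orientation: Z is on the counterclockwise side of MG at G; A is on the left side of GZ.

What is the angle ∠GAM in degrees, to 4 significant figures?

46.92°

∠MGZ = 88.6°, so GZ runs at 24.6° + (180° − 88.6°) = 116.0° from the x-axis; with |GZ| = 35.2, Z = G + 35.2·(cos 116.0°, sin 116.0°) = (13.66, 44.96). The perpendicularity gives ZA at right angles to GZ; with |ZA| = 24.9 on the left of GZ, A = Z + 24.9·(-0.8988, -0.4384) = (-8.715, 34.04). Then cos ∠GAM = AG·AM / (|AG||AM|), giving 46.92°.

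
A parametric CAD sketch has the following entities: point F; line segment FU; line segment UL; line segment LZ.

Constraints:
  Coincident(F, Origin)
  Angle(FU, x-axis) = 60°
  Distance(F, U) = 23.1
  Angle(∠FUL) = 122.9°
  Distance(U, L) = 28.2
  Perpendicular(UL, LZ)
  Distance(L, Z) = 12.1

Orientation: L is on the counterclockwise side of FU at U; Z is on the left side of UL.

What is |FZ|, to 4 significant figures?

41.40

∠FUL = 122.9°, so UL runs at 60.0° + (180° − 122.9°) = 117.1° from the x-axis; with |UL| = 28.2, L = U + 28.2·(cos 117.1°, sin 117.1°) = (-1.296, 45.11). UL ⟂ LZ; with |LZ| = 12.1 on the left of UL, Z = L + 12.1·(-0.8902, -0.4555) = (-12.07, 39.60). Then |FZ| = |Z − F| = 41.40.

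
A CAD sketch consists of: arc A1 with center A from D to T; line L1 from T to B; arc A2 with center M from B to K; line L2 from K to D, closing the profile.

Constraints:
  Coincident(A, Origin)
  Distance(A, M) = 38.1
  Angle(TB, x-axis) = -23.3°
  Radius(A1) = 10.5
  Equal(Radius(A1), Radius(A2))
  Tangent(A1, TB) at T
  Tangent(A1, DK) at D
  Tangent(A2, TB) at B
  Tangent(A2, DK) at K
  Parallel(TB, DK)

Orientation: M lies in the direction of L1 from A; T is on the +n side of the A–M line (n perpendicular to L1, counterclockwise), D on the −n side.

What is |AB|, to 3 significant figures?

39.5

Tangency of A1 to both parallel lines with radius 10.5 puts T and D at A ± 10.5·n: T = (4.15, 9.64), D = (-4.15, -9.64). Equal radii place B and K the same way about M: B = M + 10.5·n = (39.1, -5.43), K = M − 10.5·n = (30.8, -24.7). Then |AB| = |B − A| = 39.5.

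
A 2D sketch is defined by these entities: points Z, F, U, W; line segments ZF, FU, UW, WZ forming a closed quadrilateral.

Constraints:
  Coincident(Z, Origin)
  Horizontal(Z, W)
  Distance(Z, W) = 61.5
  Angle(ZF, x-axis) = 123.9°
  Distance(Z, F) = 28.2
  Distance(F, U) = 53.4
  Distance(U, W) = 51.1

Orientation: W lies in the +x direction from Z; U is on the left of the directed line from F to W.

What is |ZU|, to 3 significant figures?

54.8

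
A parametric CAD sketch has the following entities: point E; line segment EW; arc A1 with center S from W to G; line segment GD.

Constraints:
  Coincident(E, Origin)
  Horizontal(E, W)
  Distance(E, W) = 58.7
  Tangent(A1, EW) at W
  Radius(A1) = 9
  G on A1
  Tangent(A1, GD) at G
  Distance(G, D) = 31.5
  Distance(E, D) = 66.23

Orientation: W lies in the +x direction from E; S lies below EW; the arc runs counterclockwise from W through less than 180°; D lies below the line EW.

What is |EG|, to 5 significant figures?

50.649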